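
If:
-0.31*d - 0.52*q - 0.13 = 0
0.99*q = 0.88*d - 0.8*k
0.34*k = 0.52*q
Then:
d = -0.25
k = -0.15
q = -0.10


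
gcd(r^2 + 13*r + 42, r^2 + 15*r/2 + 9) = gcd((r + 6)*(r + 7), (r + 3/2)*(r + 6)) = r + 6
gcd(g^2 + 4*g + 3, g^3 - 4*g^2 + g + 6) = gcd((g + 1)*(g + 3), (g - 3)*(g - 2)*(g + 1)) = g + 1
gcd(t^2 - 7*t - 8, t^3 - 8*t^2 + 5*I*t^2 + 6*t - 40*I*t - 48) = t - 8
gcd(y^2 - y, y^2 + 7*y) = y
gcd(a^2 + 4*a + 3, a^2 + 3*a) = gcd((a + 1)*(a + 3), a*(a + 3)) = a + 3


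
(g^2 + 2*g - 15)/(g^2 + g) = (g^2 + 2*g - 15)/(g*(g + 1))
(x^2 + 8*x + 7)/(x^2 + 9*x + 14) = (x + 1)/(x + 2)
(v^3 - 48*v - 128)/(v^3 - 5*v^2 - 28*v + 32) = (v + 4)/(v - 1)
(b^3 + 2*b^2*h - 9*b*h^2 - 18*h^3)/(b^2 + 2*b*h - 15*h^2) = (b^2 + 5*b*h + 6*h^2)/(b + 5*h)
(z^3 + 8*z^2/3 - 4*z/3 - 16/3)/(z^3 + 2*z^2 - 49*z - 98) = (3*z^2 + 2*z - 8)/(3*(z^2 - 49))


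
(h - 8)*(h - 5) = h^2 - 13*h + 40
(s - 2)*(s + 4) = s^2 + 2*s - 8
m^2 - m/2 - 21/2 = (m - 7/2)*(m + 3)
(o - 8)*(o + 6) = o^2 - 2*o - 48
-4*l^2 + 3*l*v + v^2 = (-l + v)*(4*l + v)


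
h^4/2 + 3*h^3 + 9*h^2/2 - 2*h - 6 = (h/2 + 1)*(h - 1)*(h + 2)*(h + 3)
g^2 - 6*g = g*(g - 6)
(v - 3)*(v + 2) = v^2 - v - 6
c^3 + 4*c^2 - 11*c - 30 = (c - 3)*(c + 2)*(c + 5)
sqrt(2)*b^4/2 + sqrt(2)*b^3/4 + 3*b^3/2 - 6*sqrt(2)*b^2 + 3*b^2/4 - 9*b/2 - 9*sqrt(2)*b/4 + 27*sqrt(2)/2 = (b - 3/2)*(b - 3*sqrt(2)/2)*(b + 3*sqrt(2))*(sqrt(2)*b/2 + sqrt(2))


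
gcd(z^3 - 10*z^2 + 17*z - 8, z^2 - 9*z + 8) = z^2 - 9*z + 8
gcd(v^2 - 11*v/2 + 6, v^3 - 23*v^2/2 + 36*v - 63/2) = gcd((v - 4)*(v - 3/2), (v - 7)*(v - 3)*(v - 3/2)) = v - 3/2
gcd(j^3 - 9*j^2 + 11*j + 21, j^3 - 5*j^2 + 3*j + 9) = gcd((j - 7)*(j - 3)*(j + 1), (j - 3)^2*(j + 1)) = j^2 - 2*j - 3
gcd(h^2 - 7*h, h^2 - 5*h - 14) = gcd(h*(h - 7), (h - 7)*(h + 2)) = h - 7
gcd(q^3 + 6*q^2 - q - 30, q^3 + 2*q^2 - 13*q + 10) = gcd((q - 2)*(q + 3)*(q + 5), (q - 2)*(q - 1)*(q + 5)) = q^2 + 3*q - 10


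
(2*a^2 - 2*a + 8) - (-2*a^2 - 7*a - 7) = 4*a^2 + 5*a + 15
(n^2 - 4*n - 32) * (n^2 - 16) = n^4 - 4*n^3 - 48*n^2 + 64*n + 512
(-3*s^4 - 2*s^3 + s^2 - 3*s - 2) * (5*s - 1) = -15*s^5 - 7*s^4 + 7*s^3 - 16*s^2 - 7*s + 2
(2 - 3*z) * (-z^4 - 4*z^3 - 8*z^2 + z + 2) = 3*z^5 + 10*z^4 + 16*z^3 - 19*z^2 - 4*z + 4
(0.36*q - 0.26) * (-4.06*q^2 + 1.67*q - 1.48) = -1.4616*q^3 + 1.6568*q^2 - 0.967*q + 0.3848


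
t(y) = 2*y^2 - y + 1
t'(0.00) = -1.00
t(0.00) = 1.00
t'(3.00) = 11.00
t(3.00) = 16.00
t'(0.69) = 1.76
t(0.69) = 1.26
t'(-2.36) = -10.44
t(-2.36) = 14.50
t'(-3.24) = -13.96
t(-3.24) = 25.24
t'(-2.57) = -11.28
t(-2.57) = 16.78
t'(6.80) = 26.20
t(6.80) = 86.68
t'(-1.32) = -6.28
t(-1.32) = 5.80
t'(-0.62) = -3.48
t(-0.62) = 2.39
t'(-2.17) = -9.68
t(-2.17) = 12.59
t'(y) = 4*y - 1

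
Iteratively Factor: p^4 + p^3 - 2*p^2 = (p + 2)*(p^3 - p^2) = (p - 1)*(p + 2)*(p^2) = p*(p - 1)*(p + 2)*(p)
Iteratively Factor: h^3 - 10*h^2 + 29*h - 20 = (h - 5)*(h^2 - 5*h + 4) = (h - 5)*(h - 1)*(h - 4)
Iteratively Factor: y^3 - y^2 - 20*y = (y)*(y^2 - y - 20) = y*(y - 5)*(y + 4)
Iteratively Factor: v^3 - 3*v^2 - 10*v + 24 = (v + 3)*(v^2 - 6*v + 8) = (v - 4)*(v + 3)*(v - 2)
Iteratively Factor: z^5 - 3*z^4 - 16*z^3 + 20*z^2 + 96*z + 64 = (z + 2)*(z^4 - 5*z^3 - 6*z^2 + 32*z + 32) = (z - 4)*(z + 2)*(z^3 - z^2 - 10*z - 8) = (z - 4)^2*(z + 2)*(z^2 + 3*z + 2) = (z - 4)^2*(z + 2)^2*(z + 1)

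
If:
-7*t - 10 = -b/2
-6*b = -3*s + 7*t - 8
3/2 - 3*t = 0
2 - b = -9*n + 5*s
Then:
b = 27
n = 575/18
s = 105/2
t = 1/2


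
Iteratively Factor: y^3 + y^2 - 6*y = (y)*(y^2 + y - 6) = y*(y - 2)*(y + 3)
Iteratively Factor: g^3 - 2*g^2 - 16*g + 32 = (g - 2)*(g^2 - 16) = (g - 2)*(g + 4)*(g - 4)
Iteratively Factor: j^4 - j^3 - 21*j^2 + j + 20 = (j - 5)*(j^3 + 4*j^2 - j - 4) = (j - 5)*(j + 4)*(j^2 - 1) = (j - 5)*(j + 1)*(j + 4)*(j - 1)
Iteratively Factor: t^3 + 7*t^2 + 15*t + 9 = (t + 3)*(t^2 + 4*t + 3) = (t + 1)*(t + 3)*(t + 3)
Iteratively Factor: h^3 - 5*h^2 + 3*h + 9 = (h - 3)*(h^2 - 2*h - 3) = (h - 3)*(h + 1)*(h - 3)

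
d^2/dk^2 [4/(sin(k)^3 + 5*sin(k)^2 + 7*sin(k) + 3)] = 4*(9*sin(k)*cos(k)^2 + 28*cos(k)^2 + 40)/((sin(k) + 1)^3*(sin(k) + 3)^3)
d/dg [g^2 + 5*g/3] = 2*g + 5/3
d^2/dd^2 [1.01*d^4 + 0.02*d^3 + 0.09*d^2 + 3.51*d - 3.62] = 12.12*d^2 + 0.12*d + 0.18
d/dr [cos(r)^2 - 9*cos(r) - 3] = (9 - 2*cos(r))*sin(r)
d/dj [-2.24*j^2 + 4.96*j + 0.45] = 4.96 - 4.48*j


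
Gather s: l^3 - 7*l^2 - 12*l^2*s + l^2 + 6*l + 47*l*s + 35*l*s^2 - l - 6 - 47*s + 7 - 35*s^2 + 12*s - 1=l^3 - 6*l^2 + 5*l + s^2*(35*l - 35) + s*(-12*l^2 + 47*l - 35)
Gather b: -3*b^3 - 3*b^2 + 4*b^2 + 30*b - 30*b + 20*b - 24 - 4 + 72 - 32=-3*b^3 + b^2 + 20*b + 12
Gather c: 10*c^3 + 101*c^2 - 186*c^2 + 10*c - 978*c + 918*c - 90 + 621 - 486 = 10*c^3 - 85*c^2 - 50*c + 45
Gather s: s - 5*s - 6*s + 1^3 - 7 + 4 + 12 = 10 - 10*s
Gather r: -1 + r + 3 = r + 2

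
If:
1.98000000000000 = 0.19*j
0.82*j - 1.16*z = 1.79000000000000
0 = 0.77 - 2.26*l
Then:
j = 10.42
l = 0.34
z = 5.82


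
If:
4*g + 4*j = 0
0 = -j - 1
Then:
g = 1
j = -1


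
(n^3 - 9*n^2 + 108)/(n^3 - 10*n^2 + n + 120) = (n^2 - 12*n + 36)/(n^2 - 13*n + 40)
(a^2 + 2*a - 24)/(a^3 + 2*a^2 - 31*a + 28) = (a + 6)/(a^2 + 6*a - 7)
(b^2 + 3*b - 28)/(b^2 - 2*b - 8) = (b + 7)/(b + 2)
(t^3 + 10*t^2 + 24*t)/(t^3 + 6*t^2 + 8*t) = (t + 6)/(t + 2)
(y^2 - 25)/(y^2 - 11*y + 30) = (y + 5)/(y - 6)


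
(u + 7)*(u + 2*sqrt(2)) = u^2 + 2*sqrt(2)*u + 7*u + 14*sqrt(2)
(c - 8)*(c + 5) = c^2 - 3*c - 40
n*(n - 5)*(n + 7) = n^3 + 2*n^2 - 35*n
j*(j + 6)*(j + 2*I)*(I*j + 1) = I*j^4 - j^3 + 6*I*j^3 - 6*j^2 + 2*I*j^2 + 12*I*j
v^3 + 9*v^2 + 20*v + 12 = (v + 1)*(v + 2)*(v + 6)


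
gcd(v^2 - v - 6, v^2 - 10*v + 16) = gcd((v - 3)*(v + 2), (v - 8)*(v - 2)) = 1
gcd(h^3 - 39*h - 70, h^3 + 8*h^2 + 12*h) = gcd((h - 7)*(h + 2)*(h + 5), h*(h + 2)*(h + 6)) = h + 2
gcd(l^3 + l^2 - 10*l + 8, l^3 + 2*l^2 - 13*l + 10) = l^2 - 3*l + 2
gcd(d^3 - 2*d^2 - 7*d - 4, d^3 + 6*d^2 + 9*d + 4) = d^2 + 2*d + 1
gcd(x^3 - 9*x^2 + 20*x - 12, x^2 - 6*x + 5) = x - 1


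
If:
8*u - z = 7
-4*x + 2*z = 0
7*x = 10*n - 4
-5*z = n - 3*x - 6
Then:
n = 10/11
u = 93/88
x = 8/11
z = 16/11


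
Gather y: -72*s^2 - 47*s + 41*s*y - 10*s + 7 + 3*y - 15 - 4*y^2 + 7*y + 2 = -72*s^2 - 57*s - 4*y^2 + y*(41*s + 10) - 6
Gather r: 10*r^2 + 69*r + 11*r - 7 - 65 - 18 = 10*r^2 + 80*r - 90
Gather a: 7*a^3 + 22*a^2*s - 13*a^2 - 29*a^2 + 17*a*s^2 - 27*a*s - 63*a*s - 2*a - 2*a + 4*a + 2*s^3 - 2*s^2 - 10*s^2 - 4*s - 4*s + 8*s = 7*a^3 + a^2*(22*s - 42) + a*(17*s^2 - 90*s) + 2*s^3 - 12*s^2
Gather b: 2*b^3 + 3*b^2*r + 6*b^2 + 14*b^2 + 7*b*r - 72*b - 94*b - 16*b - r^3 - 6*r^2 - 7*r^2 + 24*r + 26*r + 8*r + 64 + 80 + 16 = 2*b^3 + b^2*(3*r + 20) + b*(7*r - 182) - r^3 - 13*r^2 + 58*r + 160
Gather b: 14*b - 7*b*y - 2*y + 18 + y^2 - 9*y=b*(14 - 7*y) + y^2 - 11*y + 18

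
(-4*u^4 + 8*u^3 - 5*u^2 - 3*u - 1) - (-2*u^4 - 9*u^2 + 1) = -2*u^4 + 8*u^3 + 4*u^2 - 3*u - 2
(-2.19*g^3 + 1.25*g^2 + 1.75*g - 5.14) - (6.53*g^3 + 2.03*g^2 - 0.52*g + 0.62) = -8.72*g^3 - 0.78*g^2 + 2.27*g - 5.76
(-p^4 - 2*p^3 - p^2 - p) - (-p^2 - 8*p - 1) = -p^4 - 2*p^3 + 7*p + 1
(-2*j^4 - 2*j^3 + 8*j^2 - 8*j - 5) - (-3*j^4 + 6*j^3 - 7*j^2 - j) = j^4 - 8*j^3 + 15*j^2 - 7*j - 5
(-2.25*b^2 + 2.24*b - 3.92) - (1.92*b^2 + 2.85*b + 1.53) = -4.17*b^2 - 0.61*b - 5.45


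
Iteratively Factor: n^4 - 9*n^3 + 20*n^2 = (n - 5)*(n^3 - 4*n^2) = (n - 5)*(n - 4)*(n^2) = n*(n - 5)*(n - 4)*(n)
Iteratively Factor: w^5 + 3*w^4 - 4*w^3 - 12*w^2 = (w - 2)*(w^4 + 5*w^3 + 6*w^2) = w*(w - 2)*(w^3 + 5*w^2 + 6*w) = w*(w - 2)*(w + 3)*(w^2 + 2*w) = w^2*(w - 2)*(w + 3)*(w + 2)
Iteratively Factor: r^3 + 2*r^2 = (r + 2)*(r^2) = r*(r + 2)*(r)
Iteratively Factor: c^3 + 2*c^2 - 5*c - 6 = (c + 1)*(c^2 + c - 6) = (c + 1)*(c + 3)*(c - 2)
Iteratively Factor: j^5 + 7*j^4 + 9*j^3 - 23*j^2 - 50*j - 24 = (j + 1)*(j^4 + 6*j^3 + 3*j^2 - 26*j - 24) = (j + 1)*(j + 3)*(j^3 + 3*j^2 - 6*j - 8) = (j + 1)^2*(j + 3)*(j^2 + 2*j - 8) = (j + 1)^2*(j + 3)*(j + 4)*(j - 2)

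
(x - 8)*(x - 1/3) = x^2 - 25*x/3 + 8/3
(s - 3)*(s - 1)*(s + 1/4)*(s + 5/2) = s^4 - 5*s^3/4 - 59*s^2/8 + 23*s/4 + 15/8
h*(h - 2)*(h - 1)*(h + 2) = h^4 - h^3 - 4*h^2 + 4*h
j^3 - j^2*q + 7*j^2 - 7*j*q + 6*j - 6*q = (j + 1)*(j + 6)*(j - q)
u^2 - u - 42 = (u - 7)*(u + 6)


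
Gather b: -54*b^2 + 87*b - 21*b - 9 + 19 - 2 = -54*b^2 + 66*b + 8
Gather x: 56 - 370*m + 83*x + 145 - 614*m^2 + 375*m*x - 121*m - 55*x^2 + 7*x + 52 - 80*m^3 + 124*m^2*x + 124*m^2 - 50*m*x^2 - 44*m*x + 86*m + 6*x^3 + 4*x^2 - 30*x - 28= -80*m^3 - 490*m^2 - 405*m + 6*x^3 + x^2*(-50*m - 51) + x*(124*m^2 + 331*m + 60) + 225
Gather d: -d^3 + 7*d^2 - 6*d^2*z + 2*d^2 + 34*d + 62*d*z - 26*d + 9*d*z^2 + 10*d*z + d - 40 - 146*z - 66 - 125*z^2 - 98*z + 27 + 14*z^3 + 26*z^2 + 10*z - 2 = -d^3 + d^2*(9 - 6*z) + d*(9*z^2 + 72*z + 9) + 14*z^3 - 99*z^2 - 234*z - 81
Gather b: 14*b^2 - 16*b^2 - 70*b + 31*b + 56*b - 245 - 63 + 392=-2*b^2 + 17*b + 84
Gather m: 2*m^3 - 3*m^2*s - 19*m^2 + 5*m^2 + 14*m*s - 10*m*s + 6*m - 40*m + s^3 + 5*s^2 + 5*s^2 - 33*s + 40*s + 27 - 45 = 2*m^3 + m^2*(-3*s - 14) + m*(4*s - 34) + s^3 + 10*s^2 + 7*s - 18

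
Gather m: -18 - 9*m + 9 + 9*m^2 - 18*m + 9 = 9*m^2 - 27*m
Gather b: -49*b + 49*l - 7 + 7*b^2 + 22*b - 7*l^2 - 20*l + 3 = 7*b^2 - 27*b - 7*l^2 + 29*l - 4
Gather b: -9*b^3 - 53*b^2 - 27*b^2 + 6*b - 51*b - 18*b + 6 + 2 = -9*b^3 - 80*b^2 - 63*b + 8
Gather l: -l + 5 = 5 - l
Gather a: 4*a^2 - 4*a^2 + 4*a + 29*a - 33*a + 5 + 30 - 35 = 0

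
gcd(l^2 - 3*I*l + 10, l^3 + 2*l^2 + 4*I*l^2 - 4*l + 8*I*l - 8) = l + 2*I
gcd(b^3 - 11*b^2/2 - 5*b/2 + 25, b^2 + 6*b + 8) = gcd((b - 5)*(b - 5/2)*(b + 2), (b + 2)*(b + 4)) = b + 2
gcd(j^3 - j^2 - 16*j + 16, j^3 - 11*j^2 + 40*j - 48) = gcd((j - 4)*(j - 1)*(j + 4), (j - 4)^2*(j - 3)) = j - 4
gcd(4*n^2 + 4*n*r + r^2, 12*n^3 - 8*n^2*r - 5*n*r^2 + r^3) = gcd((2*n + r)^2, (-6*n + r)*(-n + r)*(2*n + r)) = 2*n + r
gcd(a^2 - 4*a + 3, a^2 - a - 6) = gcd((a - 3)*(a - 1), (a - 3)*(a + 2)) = a - 3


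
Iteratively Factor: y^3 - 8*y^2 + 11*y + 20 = (y + 1)*(y^2 - 9*y + 20) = (y - 4)*(y + 1)*(y - 5)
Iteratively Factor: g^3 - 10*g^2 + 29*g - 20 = (g - 5)*(g^2 - 5*g + 4) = (g - 5)*(g - 4)*(g - 1)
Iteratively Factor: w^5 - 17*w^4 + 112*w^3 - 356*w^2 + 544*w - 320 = (w - 4)*(w^4 - 13*w^3 + 60*w^2 - 116*w + 80) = (w - 4)*(w - 2)*(w^3 - 11*w^2 + 38*w - 40) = (w - 4)*(w - 2)^2*(w^2 - 9*w + 20) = (w - 4)^2*(w - 2)^2*(w - 5)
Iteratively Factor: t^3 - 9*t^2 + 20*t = (t)*(t^2 - 9*t + 20) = t*(t - 4)*(t - 5)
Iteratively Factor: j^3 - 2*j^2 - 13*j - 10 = (j + 2)*(j^2 - 4*j - 5) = (j + 1)*(j + 2)*(j - 5)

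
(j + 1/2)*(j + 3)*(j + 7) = j^3 + 21*j^2/2 + 26*j + 21/2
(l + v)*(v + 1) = l*v + l + v^2 + v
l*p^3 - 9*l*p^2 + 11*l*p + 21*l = (p - 7)*(p - 3)*(l*p + l)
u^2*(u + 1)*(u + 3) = u^4 + 4*u^3 + 3*u^2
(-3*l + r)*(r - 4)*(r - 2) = -3*l*r^2 + 18*l*r - 24*l + r^3 - 6*r^2 + 8*r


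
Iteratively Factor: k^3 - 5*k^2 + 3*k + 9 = (k - 3)*(k^2 - 2*k - 3) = (k - 3)*(k + 1)*(k - 3)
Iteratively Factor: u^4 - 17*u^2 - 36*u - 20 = (u + 2)*(u^3 - 2*u^2 - 13*u - 10) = (u - 5)*(u + 2)*(u^2 + 3*u + 2) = (u - 5)*(u + 2)^2*(u + 1)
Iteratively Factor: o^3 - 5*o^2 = (o)*(o^2 - 5*o) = o^2*(o - 5)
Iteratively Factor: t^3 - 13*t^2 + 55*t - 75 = (t - 3)*(t^2 - 10*t + 25) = (t - 5)*(t - 3)*(t - 5)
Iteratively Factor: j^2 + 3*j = (j)*(j + 3)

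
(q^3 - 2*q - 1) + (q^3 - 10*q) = 2*q^3 - 12*q - 1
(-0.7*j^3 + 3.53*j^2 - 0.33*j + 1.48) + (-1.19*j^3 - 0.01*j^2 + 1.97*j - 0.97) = -1.89*j^3 + 3.52*j^2 + 1.64*j + 0.51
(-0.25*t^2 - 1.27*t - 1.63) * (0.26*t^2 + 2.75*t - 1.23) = -0.065*t^4 - 1.0177*t^3 - 3.6088*t^2 - 2.9204*t + 2.0049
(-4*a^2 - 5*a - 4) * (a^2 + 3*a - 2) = -4*a^4 - 17*a^3 - 11*a^2 - 2*a + 8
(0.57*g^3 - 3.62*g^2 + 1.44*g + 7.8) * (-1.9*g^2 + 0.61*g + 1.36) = -1.083*g^5 + 7.2257*g^4 - 4.169*g^3 - 18.8648*g^2 + 6.7164*g + 10.608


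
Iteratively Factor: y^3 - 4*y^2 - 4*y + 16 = (y - 4)*(y^2 - 4) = (y - 4)*(y + 2)*(y - 2)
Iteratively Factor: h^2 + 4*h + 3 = (h + 1)*(h + 3)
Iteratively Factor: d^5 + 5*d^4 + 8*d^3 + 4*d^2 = (d)*(d^4 + 5*d^3 + 8*d^2 + 4*d) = d^2*(d^3 + 5*d^2 + 8*d + 4) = d^2*(d + 2)*(d^2 + 3*d + 2) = d^2*(d + 2)^2*(d + 1)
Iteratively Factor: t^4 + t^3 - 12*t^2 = (t - 3)*(t^3 + 4*t^2) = t*(t - 3)*(t^2 + 4*t) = t^2*(t - 3)*(t + 4)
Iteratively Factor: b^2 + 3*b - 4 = (b - 1)*(b + 4)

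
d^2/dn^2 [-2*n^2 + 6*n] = -4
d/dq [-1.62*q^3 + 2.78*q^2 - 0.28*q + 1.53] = -4.86*q^2 + 5.56*q - 0.28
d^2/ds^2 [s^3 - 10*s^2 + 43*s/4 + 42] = 6*s - 20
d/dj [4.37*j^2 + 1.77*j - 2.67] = 8.74*j + 1.77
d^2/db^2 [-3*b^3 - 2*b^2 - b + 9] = -18*b - 4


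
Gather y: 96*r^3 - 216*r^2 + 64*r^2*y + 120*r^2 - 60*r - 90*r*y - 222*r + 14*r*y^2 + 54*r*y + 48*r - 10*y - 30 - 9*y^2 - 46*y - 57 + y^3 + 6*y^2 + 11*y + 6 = 96*r^3 - 96*r^2 - 234*r + y^3 + y^2*(14*r - 3) + y*(64*r^2 - 36*r - 45) - 81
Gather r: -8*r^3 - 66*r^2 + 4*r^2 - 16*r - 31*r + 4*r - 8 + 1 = -8*r^3 - 62*r^2 - 43*r - 7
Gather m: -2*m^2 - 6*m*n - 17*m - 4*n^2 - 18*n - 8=-2*m^2 + m*(-6*n - 17) - 4*n^2 - 18*n - 8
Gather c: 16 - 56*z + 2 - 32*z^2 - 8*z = -32*z^2 - 64*z + 18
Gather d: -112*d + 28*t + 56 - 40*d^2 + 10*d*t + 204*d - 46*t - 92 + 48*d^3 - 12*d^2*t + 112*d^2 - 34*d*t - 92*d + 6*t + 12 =48*d^3 + d^2*(72 - 12*t) - 24*d*t - 12*t - 24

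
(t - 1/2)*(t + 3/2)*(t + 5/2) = t^3 + 7*t^2/2 + 7*t/4 - 15/8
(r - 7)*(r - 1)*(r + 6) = r^3 - 2*r^2 - 41*r + 42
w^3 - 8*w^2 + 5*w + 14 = (w - 7)*(w - 2)*(w + 1)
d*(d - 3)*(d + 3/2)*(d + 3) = d^4 + 3*d^3/2 - 9*d^2 - 27*d/2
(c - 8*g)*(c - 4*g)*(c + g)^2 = c^4 - 10*c^3*g + 9*c^2*g^2 + 52*c*g^3 + 32*g^4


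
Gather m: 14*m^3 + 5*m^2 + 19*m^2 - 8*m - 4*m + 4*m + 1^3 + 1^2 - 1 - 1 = 14*m^3 + 24*m^2 - 8*m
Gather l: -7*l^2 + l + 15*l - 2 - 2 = -7*l^2 + 16*l - 4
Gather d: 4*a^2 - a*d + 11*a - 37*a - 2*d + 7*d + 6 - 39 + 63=4*a^2 - 26*a + d*(5 - a) + 30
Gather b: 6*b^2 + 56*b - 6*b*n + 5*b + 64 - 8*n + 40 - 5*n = 6*b^2 + b*(61 - 6*n) - 13*n + 104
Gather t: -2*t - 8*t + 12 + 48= 60 - 10*t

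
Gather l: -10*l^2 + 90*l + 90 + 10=-10*l^2 + 90*l + 100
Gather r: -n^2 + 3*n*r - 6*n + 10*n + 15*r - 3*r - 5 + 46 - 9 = -n^2 + 4*n + r*(3*n + 12) + 32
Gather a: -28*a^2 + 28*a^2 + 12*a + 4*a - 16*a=0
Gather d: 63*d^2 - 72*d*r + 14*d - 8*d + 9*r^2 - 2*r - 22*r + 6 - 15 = 63*d^2 + d*(6 - 72*r) + 9*r^2 - 24*r - 9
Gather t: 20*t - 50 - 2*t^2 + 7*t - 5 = -2*t^2 + 27*t - 55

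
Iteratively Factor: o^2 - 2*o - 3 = (o + 1)*(o - 3)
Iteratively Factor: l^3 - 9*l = (l)*(l^2 - 9) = l*(l - 3)*(l + 3)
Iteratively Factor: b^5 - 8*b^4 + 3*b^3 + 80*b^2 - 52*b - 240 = (b - 3)*(b^4 - 5*b^3 - 12*b^2 + 44*b + 80) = (b - 3)*(b + 2)*(b^3 - 7*b^2 + 2*b + 40) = (b - 3)*(b + 2)^2*(b^2 - 9*b + 20) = (b - 4)*(b - 3)*(b + 2)^2*(b - 5)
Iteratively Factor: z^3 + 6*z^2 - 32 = (z + 4)*(z^2 + 2*z - 8) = (z + 4)^2*(z - 2)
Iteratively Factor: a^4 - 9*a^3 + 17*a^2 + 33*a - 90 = (a - 3)*(a^3 - 6*a^2 - a + 30) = (a - 5)*(a - 3)*(a^2 - a - 6) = (a - 5)*(a - 3)^2*(a + 2)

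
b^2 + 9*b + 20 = (b + 4)*(b + 5)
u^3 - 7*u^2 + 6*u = u*(u - 6)*(u - 1)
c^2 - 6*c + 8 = (c - 4)*(c - 2)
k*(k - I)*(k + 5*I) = k^3 + 4*I*k^2 + 5*k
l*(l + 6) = l^2 + 6*l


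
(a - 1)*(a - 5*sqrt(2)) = a^2 - 5*sqrt(2)*a - a + 5*sqrt(2)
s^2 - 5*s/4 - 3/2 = (s - 2)*(s + 3/4)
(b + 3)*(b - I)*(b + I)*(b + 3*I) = b^4 + 3*b^3 + 3*I*b^3 + b^2 + 9*I*b^2 + 3*b + 3*I*b + 9*I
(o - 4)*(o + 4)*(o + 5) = o^3 + 5*o^2 - 16*o - 80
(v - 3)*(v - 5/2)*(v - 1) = v^3 - 13*v^2/2 + 13*v - 15/2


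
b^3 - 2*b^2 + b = b*(b - 1)^2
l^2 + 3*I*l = l*(l + 3*I)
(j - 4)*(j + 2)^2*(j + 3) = j^4 + 3*j^3 - 12*j^2 - 52*j - 48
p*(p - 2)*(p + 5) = p^3 + 3*p^2 - 10*p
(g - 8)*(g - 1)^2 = g^3 - 10*g^2 + 17*g - 8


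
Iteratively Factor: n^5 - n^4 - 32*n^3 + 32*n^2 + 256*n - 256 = (n + 4)*(n^4 - 5*n^3 - 12*n^2 + 80*n - 64) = (n + 4)^2*(n^3 - 9*n^2 + 24*n - 16) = (n - 4)*(n + 4)^2*(n^2 - 5*n + 4) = (n - 4)*(n - 1)*(n + 4)^2*(n - 4)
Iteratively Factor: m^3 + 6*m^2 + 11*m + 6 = (m + 3)*(m^2 + 3*m + 2) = (m + 2)*(m + 3)*(m + 1)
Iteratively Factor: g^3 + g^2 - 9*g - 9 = (g - 3)*(g^2 + 4*g + 3) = (g - 3)*(g + 3)*(g + 1)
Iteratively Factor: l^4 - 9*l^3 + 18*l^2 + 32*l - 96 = (l - 4)*(l^3 - 5*l^2 - 2*l + 24) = (l - 4)^2*(l^2 - l - 6) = (l - 4)^2*(l - 3)*(l + 2)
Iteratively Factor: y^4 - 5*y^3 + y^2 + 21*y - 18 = (y - 3)*(y^3 - 2*y^2 - 5*y + 6) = (y - 3)*(y - 1)*(y^2 - y - 6) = (y - 3)*(y - 1)*(y + 2)*(y - 3)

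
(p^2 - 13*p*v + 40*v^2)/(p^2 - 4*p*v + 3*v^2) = (p^2 - 13*p*v + 40*v^2)/(p^2 - 4*p*v + 3*v^2)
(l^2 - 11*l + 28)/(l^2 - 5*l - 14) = (l - 4)/(l + 2)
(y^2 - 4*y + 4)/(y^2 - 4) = (y - 2)/(y + 2)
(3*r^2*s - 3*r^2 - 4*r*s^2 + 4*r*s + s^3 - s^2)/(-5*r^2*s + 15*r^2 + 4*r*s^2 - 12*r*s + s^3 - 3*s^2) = (-3*r*s + 3*r + s^2 - s)/(5*r*s - 15*r + s^2 - 3*s)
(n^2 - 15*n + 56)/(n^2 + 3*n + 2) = (n^2 - 15*n + 56)/(n^2 + 3*n + 2)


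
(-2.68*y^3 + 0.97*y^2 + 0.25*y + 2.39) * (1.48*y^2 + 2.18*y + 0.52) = -3.9664*y^5 - 4.4068*y^4 + 1.091*y^3 + 4.5866*y^2 + 5.3402*y + 1.2428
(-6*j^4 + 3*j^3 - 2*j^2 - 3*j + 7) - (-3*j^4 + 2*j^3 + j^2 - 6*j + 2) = -3*j^4 + j^3 - 3*j^2 + 3*j + 5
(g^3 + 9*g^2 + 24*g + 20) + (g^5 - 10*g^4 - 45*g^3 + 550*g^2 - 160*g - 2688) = g^5 - 10*g^4 - 44*g^3 + 559*g^2 - 136*g - 2668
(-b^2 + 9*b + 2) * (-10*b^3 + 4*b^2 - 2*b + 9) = 10*b^5 - 94*b^4 + 18*b^3 - 19*b^2 + 77*b + 18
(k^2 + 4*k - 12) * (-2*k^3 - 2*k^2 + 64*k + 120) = -2*k^5 - 10*k^4 + 80*k^3 + 400*k^2 - 288*k - 1440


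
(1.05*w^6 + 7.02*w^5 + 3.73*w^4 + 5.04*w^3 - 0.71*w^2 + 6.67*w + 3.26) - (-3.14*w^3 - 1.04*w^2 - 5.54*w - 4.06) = 1.05*w^6 + 7.02*w^5 + 3.73*w^4 + 8.18*w^3 + 0.33*w^2 + 12.21*w + 7.32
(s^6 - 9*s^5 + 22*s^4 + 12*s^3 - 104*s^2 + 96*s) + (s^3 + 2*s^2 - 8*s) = s^6 - 9*s^5 + 22*s^4 + 13*s^3 - 102*s^2 + 88*s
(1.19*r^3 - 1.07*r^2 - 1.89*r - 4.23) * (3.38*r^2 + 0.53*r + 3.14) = 4.0222*r^5 - 2.9859*r^4 - 3.2187*r^3 - 18.6589*r^2 - 8.1765*r - 13.2822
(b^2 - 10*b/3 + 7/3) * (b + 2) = b^3 - 4*b^2/3 - 13*b/3 + 14/3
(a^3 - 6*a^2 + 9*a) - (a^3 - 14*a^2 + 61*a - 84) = 8*a^2 - 52*a + 84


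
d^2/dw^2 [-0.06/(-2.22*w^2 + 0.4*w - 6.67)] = (-0.591408*w^2 + 0.10656*w + 0.06*(4.44*w - 0.4)*(8.88*w - 0.8) - 1.776888)/(2.22*w^2 - 0.4*w + 6.67)^3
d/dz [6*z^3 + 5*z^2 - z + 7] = 18*z^2 + 10*z - 1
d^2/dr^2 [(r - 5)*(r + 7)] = 2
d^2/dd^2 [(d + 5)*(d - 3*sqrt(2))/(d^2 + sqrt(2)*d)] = 2*(-4*sqrt(2)*d^3 + 5*d^3 - 45*sqrt(2)*d^2 - 90*d - 30*sqrt(2))/(d^3*(d^3 + 3*sqrt(2)*d^2 + 6*d + 2*sqrt(2)))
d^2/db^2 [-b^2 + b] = -2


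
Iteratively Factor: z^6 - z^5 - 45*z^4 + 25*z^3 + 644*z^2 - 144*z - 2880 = (z + 4)*(z^5 - 5*z^4 - 25*z^3 + 125*z^2 + 144*z - 720) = (z + 3)*(z + 4)*(z^4 - 8*z^3 - z^2 + 128*z - 240) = (z - 5)*(z + 3)*(z + 4)*(z^3 - 3*z^2 - 16*z + 48) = (z - 5)*(z - 4)*(z + 3)*(z + 4)*(z^2 + z - 12) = (z - 5)*(z - 4)*(z - 3)*(z + 3)*(z + 4)*(z + 4)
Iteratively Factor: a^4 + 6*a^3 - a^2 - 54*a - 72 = (a + 3)*(a^3 + 3*a^2 - 10*a - 24) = (a + 3)*(a + 4)*(a^2 - a - 6) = (a - 3)*(a + 3)*(a + 4)*(a + 2)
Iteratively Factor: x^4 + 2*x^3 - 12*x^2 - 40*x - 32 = (x - 4)*(x^3 + 6*x^2 + 12*x + 8) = (x - 4)*(x + 2)*(x^2 + 4*x + 4) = (x - 4)*(x + 2)^2*(x + 2)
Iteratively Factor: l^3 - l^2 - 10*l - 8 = (l + 1)*(l^2 - 2*l - 8) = (l + 1)*(l + 2)*(l - 4)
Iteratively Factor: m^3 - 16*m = (m)*(m^2 - 16) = m*(m + 4)*(m - 4)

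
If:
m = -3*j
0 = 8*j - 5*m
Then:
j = 0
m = 0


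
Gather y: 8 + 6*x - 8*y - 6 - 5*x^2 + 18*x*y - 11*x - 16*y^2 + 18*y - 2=-5*x^2 - 5*x - 16*y^2 + y*(18*x + 10)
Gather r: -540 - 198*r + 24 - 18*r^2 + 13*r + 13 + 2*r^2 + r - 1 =-16*r^2 - 184*r - 504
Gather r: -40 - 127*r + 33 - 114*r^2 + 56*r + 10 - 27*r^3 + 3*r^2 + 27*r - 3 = -27*r^3 - 111*r^2 - 44*r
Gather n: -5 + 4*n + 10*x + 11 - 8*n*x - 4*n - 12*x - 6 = -8*n*x - 2*x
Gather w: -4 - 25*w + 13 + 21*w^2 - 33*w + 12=21*w^2 - 58*w + 21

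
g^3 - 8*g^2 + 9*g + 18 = (g - 6)*(g - 3)*(g + 1)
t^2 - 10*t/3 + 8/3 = (t - 2)*(t - 4/3)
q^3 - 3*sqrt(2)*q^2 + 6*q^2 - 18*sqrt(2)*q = q*(q + 6)*(q - 3*sqrt(2))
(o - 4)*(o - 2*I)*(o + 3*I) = o^3 - 4*o^2 + I*o^2 + 6*o - 4*I*o - 24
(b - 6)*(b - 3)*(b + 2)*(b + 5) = b^4 - 2*b^3 - 35*b^2 + 36*b + 180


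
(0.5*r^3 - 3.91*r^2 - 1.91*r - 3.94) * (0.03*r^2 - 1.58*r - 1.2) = 0.015*r^5 - 0.9073*r^4 + 5.5205*r^3 + 7.5916*r^2 + 8.5172*r + 4.728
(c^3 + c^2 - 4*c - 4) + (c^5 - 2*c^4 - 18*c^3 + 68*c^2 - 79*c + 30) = c^5 - 2*c^4 - 17*c^3 + 69*c^2 - 83*c + 26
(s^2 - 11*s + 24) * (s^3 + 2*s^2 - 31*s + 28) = s^5 - 9*s^4 - 29*s^3 + 417*s^2 - 1052*s + 672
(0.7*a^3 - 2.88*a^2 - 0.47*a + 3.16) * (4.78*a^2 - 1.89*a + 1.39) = 3.346*a^5 - 15.0894*a^4 + 4.1696*a^3 + 11.9899*a^2 - 6.6257*a + 4.3924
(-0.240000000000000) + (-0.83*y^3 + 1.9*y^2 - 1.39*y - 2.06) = -0.83*y^3 + 1.9*y^2 - 1.39*y - 2.3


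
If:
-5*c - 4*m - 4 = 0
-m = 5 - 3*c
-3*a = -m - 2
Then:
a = -1/17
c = 16/17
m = -37/17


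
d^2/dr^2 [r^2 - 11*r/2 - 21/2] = 2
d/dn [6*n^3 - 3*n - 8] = 18*n^2 - 3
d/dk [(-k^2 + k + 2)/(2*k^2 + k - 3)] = (-3*k^2 - 2*k - 5)/(4*k^4 + 4*k^3 - 11*k^2 - 6*k + 9)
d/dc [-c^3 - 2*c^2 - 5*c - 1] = -3*c^2 - 4*c - 5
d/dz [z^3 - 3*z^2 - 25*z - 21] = 3*z^2 - 6*z - 25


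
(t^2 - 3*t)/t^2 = (t - 3)/t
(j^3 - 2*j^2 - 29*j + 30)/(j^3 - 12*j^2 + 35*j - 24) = (j^2 - j - 30)/(j^2 - 11*j + 24)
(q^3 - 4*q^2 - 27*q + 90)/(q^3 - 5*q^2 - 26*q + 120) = (q - 3)/(q - 4)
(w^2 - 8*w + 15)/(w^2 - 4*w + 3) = (w - 5)/(w - 1)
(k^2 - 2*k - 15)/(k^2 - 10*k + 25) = (k + 3)/(k - 5)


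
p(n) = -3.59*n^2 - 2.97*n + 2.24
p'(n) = -7.18*n - 2.97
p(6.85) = -186.56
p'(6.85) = -52.15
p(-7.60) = -182.55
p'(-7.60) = 51.60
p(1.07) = -5.05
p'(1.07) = -10.65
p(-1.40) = -0.64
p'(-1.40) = 7.08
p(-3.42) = -29.59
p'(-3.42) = 21.59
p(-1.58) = -2.03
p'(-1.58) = 8.37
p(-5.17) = -78.36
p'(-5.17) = 34.15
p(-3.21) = -25.22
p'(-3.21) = 20.08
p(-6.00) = -109.18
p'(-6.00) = 40.11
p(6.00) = -144.82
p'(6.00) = -46.05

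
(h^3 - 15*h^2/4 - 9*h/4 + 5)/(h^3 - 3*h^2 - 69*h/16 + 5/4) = 4*(h - 1)/(4*h - 1)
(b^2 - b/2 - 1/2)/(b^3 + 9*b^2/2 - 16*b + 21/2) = (2*b + 1)/(2*b^2 + 11*b - 21)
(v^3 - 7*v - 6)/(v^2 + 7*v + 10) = (v^2 - 2*v - 3)/(v + 5)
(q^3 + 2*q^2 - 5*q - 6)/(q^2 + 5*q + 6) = (q^2 - q - 2)/(q + 2)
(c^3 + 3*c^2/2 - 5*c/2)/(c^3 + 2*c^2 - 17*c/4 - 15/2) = 2*c*(c - 1)/(2*c^2 - c - 6)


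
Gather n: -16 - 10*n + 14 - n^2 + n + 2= -n^2 - 9*n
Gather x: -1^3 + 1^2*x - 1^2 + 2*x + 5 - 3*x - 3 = 0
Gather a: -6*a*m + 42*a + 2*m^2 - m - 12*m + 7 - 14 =a*(42 - 6*m) + 2*m^2 - 13*m - 7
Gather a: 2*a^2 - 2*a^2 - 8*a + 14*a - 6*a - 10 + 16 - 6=0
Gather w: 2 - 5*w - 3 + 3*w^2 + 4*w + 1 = 3*w^2 - w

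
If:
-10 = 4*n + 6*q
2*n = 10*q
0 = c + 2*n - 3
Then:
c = 89/13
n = -25/13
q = -5/13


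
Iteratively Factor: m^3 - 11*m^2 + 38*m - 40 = (m - 5)*(m^2 - 6*m + 8) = (m - 5)*(m - 4)*(m - 2)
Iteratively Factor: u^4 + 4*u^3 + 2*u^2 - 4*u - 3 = (u - 1)*(u^3 + 5*u^2 + 7*u + 3) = (u - 1)*(u + 1)*(u^2 + 4*u + 3) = (u - 1)*(u + 1)^2*(u + 3)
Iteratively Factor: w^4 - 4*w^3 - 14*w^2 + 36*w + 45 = (w + 1)*(w^3 - 5*w^2 - 9*w + 45) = (w - 3)*(w + 1)*(w^2 - 2*w - 15) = (w - 5)*(w - 3)*(w + 1)*(w + 3)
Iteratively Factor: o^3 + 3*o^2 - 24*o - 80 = (o - 5)*(o^2 + 8*o + 16) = (o - 5)*(o + 4)*(o + 4)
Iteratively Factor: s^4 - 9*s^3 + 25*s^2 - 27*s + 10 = (s - 5)*(s^3 - 4*s^2 + 5*s - 2) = (s - 5)*(s - 1)*(s^2 - 3*s + 2) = (s - 5)*(s - 2)*(s - 1)*(s - 1)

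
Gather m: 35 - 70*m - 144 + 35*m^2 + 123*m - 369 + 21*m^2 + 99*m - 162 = 56*m^2 + 152*m - 640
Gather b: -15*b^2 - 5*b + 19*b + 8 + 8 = -15*b^2 + 14*b + 16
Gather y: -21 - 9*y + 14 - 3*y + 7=-12*y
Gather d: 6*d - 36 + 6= 6*d - 30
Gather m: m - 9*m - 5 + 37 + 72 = 104 - 8*m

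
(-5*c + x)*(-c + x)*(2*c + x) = 10*c^3 - 7*c^2*x - 4*c*x^2 + x^3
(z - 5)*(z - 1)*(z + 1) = z^3 - 5*z^2 - z + 5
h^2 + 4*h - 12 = (h - 2)*(h + 6)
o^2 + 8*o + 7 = (o + 1)*(o + 7)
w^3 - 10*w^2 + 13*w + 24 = (w - 8)*(w - 3)*(w + 1)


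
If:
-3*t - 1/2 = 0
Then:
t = -1/6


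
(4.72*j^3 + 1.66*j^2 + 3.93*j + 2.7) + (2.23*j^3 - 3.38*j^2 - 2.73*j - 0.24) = 6.95*j^3 - 1.72*j^2 + 1.2*j + 2.46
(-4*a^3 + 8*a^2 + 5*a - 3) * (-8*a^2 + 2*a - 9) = 32*a^5 - 72*a^4 + 12*a^3 - 38*a^2 - 51*a + 27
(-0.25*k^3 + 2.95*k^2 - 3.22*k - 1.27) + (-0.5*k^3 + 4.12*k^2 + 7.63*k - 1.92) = -0.75*k^3 + 7.07*k^2 + 4.41*k - 3.19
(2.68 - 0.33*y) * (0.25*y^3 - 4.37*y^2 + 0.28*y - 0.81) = -0.0825*y^4 + 2.1121*y^3 - 11.804*y^2 + 1.0177*y - 2.1708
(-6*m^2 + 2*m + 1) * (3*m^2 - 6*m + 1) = -18*m^4 + 42*m^3 - 15*m^2 - 4*m + 1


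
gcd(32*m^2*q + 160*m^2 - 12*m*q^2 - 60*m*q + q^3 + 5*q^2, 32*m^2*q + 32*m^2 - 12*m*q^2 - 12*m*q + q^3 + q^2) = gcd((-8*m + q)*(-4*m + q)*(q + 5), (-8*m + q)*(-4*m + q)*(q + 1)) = 32*m^2 - 12*m*q + q^2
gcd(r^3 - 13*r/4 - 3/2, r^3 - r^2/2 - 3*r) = r^2 - r/2 - 3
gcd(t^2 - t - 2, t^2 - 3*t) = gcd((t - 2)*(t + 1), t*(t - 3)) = 1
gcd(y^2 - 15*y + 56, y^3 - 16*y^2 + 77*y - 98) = y - 7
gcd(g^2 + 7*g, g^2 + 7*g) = g^2 + 7*g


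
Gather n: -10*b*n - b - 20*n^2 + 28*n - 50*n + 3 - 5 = -b - 20*n^2 + n*(-10*b - 22) - 2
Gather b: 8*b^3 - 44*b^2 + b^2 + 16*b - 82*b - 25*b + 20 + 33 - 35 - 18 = 8*b^3 - 43*b^2 - 91*b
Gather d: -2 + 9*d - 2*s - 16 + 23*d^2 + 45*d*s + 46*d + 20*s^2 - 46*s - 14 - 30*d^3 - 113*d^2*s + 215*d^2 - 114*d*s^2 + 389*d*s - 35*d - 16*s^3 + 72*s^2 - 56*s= -30*d^3 + d^2*(238 - 113*s) + d*(-114*s^2 + 434*s + 20) - 16*s^3 + 92*s^2 - 104*s - 32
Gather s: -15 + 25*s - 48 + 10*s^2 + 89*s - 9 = 10*s^2 + 114*s - 72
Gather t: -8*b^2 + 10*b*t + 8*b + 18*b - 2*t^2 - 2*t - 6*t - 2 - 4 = -8*b^2 + 26*b - 2*t^2 + t*(10*b - 8) - 6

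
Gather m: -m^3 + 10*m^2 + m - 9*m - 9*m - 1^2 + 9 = -m^3 + 10*m^2 - 17*m + 8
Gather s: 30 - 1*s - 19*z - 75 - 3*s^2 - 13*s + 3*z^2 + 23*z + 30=-3*s^2 - 14*s + 3*z^2 + 4*z - 15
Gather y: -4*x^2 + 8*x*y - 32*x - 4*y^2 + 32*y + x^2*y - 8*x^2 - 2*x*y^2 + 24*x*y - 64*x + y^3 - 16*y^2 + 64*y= -12*x^2 - 96*x + y^3 + y^2*(-2*x - 20) + y*(x^2 + 32*x + 96)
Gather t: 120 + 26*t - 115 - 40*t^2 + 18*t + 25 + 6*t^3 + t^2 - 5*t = 6*t^3 - 39*t^2 + 39*t + 30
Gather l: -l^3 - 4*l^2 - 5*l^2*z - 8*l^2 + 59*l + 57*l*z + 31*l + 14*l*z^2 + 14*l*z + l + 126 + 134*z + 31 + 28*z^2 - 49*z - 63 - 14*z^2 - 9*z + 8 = -l^3 + l^2*(-5*z - 12) + l*(14*z^2 + 71*z + 91) + 14*z^2 + 76*z + 102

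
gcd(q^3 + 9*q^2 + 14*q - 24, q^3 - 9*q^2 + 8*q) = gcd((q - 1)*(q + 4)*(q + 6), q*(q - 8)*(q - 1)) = q - 1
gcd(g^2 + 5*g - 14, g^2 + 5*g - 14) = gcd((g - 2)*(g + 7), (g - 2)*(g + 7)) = g^2 + 5*g - 14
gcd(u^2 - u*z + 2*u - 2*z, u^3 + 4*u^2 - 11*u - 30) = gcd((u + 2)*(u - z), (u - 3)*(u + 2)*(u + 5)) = u + 2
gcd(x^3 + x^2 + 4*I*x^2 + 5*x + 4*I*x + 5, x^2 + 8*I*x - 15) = x + 5*I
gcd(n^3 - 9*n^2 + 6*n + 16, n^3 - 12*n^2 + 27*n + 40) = n^2 - 7*n - 8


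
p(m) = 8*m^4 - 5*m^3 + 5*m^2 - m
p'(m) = 32*m^3 - 15*m^2 + 10*m - 1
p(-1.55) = 78.36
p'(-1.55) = -171.70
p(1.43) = 27.63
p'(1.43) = 76.20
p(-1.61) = 89.19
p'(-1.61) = -189.53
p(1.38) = 24.02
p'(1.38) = 68.33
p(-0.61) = 4.71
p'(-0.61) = -19.94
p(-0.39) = 1.63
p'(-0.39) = -9.08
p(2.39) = 218.94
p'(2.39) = 374.08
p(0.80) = 3.12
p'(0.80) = 13.78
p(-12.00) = 175260.00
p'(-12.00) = -57577.00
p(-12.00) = 175260.00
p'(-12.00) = -57577.00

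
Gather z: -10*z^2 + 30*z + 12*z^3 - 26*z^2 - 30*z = 12*z^3 - 36*z^2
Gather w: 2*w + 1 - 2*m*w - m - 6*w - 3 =-m + w*(-2*m - 4) - 2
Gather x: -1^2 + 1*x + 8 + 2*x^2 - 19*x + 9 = 2*x^2 - 18*x + 16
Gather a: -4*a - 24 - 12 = -4*a - 36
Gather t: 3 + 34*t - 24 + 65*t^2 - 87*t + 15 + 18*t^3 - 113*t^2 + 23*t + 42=18*t^3 - 48*t^2 - 30*t + 36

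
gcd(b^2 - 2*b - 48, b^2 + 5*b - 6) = b + 6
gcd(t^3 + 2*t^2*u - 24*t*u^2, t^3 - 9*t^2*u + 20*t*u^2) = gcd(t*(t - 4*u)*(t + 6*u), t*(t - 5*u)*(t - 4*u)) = t^2 - 4*t*u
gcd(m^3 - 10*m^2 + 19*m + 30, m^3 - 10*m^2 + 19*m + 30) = m^3 - 10*m^2 + 19*m + 30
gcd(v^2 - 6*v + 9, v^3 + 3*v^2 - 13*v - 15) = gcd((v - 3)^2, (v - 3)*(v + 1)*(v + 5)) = v - 3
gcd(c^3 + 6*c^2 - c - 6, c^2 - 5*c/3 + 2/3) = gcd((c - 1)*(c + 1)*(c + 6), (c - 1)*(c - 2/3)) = c - 1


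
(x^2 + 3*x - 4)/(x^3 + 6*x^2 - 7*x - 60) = (x - 1)/(x^2 + 2*x - 15)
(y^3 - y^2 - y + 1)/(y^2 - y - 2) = (y^2 - 2*y + 1)/(y - 2)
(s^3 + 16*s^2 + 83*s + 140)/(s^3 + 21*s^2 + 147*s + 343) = (s^2 + 9*s + 20)/(s^2 + 14*s + 49)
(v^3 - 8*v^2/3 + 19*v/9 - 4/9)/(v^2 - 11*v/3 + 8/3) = (9*v^2 - 15*v + 4)/(3*(3*v - 8))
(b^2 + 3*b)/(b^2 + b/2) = 2*(b + 3)/(2*b + 1)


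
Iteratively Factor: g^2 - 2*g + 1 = (g - 1)*(g - 1)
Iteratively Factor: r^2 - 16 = (r - 4)*(r + 4)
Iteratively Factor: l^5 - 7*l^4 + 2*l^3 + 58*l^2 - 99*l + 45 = (l - 1)*(l^4 - 6*l^3 - 4*l^2 + 54*l - 45) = (l - 1)^2*(l^3 - 5*l^2 - 9*l + 45) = (l - 5)*(l - 1)^2*(l^2 - 9) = (l - 5)*(l - 1)^2*(l + 3)*(l - 3)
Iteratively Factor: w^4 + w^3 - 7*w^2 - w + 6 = (w - 1)*(w^3 + 2*w^2 - 5*w - 6) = (w - 1)*(w + 3)*(w^2 - w - 2) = (w - 2)*(w - 1)*(w + 3)*(w + 1)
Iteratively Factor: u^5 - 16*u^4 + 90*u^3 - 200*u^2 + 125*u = (u - 5)*(u^4 - 11*u^3 + 35*u^2 - 25*u) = (u - 5)^2*(u^3 - 6*u^2 + 5*u) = (u - 5)^3*(u^2 - u) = (u - 5)^3*(u - 1)*(u)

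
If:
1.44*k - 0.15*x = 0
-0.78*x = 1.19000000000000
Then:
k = -0.16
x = -1.53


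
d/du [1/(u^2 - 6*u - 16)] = 2*(3 - u)/(-u^2 + 6*u + 16)^2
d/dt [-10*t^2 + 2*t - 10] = 2 - 20*t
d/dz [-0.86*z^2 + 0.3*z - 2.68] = 0.3 - 1.72*z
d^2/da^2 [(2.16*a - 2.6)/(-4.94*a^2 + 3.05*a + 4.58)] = ((2.16*a - 2.6)*(9.88*a - 3.05)*(19.76*a - 6.1) + (64.0224*a - 38.864)*(-4.94*a^2 + 3.05*a + 4.58))/(-4.94*a^2 + 3.05*a + 4.58)^3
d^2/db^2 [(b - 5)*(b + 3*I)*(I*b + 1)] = 6*I*b - 4 - 10*I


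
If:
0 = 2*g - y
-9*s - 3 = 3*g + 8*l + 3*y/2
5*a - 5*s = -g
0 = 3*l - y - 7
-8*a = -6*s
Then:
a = -195/278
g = -325/278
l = 216/139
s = -130/139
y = -325/139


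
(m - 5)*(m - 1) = m^2 - 6*m + 5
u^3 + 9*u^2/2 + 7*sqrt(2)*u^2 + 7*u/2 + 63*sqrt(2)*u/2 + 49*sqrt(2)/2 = (u + 1)*(u + 7/2)*(u + 7*sqrt(2))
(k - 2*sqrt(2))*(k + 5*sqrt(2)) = k^2 + 3*sqrt(2)*k - 20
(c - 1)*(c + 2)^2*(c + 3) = c^4 + 6*c^3 + 9*c^2 - 4*c - 12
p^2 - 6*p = p*(p - 6)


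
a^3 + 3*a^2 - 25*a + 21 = (a - 3)*(a - 1)*(a + 7)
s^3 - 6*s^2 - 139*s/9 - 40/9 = (s - 8)*(s + 1/3)*(s + 5/3)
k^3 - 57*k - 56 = (k - 8)*(k + 1)*(k + 7)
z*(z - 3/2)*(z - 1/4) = z^3 - 7*z^2/4 + 3*z/8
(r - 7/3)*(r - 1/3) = r^2 - 8*r/3 + 7/9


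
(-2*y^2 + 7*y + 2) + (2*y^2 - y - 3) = 6*y - 1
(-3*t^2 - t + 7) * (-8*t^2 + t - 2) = 24*t^4 + 5*t^3 - 51*t^2 + 9*t - 14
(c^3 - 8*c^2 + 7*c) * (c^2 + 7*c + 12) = c^5 - c^4 - 37*c^3 - 47*c^2 + 84*c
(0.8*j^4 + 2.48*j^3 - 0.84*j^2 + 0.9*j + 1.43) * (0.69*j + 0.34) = 0.552*j^5 + 1.9832*j^4 + 0.2636*j^3 + 0.3354*j^2 + 1.2927*j + 0.4862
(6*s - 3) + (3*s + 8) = 9*s + 5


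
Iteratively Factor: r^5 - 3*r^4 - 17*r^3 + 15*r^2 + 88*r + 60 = (r - 5)*(r^4 + 2*r^3 - 7*r^2 - 20*r - 12) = (r - 5)*(r + 2)*(r^3 - 7*r - 6) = (r - 5)*(r + 2)^2*(r^2 - 2*r - 3) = (r - 5)*(r + 1)*(r + 2)^2*(r - 3)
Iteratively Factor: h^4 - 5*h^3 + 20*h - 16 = (h - 4)*(h^3 - h^2 - 4*h + 4) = (h - 4)*(h - 1)*(h^2 - 4) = (h - 4)*(h - 1)*(h + 2)*(h - 2)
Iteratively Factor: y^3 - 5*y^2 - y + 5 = (y - 5)*(y^2 - 1) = (y - 5)*(y - 1)*(y + 1)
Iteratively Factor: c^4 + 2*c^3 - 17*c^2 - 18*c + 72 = (c - 2)*(c^3 + 4*c^2 - 9*c - 36) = (c - 3)*(c - 2)*(c^2 + 7*c + 12) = (c - 3)*(c - 2)*(c + 4)*(c + 3)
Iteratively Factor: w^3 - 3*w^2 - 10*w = (w - 5)*(w^2 + 2*w) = w*(w - 5)*(w + 2)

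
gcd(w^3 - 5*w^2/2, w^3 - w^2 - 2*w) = w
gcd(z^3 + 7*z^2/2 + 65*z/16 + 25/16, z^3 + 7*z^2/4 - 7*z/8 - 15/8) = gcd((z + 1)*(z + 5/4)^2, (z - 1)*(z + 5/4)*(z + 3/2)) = z + 5/4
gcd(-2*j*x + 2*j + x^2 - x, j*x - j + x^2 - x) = x - 1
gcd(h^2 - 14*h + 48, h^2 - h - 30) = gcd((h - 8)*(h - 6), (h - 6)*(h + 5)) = h - 6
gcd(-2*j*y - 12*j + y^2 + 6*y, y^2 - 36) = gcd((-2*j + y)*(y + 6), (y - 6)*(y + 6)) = y + 6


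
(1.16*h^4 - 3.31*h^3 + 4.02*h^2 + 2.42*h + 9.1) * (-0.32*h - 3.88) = -0.3712*h^5 - 3.4416*h^4 + 11.5564*h^3 - 16.372*h^2 - 12.3016*h - 35.308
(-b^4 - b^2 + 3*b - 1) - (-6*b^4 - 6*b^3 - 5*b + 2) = 5*b^4 + 6*b^3 - b^2 + 8*b - 3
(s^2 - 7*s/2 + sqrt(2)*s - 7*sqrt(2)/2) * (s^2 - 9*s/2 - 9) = s^4 - 8*s^3 + sqrt(2)*s^3 - 8*sqrt(2)*s^2 + 27*s^2/4 + 27*sqrt(2)*s/4 + 63*s/2 + 63*sqrt(2)/2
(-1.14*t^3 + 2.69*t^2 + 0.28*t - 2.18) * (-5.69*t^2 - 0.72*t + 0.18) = 6.4866*t^5 - 14.4853*t^4 - 3.7352*t^3 + 12.6868*t^2 + 1.62*t - 0.3924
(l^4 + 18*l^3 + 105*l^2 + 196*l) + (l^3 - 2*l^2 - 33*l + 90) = l^4 + 19*l^3 + 103*l^2 + 163*l + 90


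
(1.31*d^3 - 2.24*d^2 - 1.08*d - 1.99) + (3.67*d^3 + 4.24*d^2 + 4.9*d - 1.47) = 4.98*d^3 + 2.0*d^2 + 3.82*d - 3.46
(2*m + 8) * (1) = 2*m + 8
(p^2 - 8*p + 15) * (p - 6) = p^3 - 14*p^2 + 63*p - 90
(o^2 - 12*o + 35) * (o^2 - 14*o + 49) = o^4 - 26*o^3 + 252*o^2 - 1078*o + 1715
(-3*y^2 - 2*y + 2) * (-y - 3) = 3*y^3 + 11*y^2 + 4*y - 6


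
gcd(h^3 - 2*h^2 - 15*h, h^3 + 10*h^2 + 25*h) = h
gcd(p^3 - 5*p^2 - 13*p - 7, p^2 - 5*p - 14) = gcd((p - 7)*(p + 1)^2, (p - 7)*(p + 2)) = p - 7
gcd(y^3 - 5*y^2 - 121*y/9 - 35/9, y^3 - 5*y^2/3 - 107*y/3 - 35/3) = y^2 - 20*y/3 - 7/3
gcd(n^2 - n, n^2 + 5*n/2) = n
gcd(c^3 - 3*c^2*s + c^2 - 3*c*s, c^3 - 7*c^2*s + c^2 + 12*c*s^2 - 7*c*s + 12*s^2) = -c^2 + 3*c*s - c + 3*s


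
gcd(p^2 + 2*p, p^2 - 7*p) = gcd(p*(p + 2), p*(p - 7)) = p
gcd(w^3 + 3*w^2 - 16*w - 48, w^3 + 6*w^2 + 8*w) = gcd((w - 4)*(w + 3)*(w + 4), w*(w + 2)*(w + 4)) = w + 4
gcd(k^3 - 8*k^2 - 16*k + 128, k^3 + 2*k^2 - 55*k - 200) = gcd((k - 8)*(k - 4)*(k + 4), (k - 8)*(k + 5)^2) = k - 8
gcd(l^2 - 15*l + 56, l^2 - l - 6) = 1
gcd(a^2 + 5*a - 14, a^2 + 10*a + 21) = a + 7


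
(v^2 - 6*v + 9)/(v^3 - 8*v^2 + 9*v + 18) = (v - 3)/(v^2 - 5*v - 6)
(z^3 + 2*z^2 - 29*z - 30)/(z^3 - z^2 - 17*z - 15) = (z + 6)/(z + 3)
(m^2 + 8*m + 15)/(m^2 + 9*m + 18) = (m + 5)/(m + 6)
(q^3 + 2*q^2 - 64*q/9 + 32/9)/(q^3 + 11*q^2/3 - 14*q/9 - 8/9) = (3*q - 4)/(3*q + 1)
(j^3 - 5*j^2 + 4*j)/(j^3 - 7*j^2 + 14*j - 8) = j/(j - 2)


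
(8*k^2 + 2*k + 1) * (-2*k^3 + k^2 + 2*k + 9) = -16*k^5 + 4*k^4 + 16*k^3 + 77*k^2 + 20*k + 9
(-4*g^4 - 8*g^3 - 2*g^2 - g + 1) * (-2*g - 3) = 8*g^5 + 28*g^4 + 28*g^3 + 8*g^2 + g - 3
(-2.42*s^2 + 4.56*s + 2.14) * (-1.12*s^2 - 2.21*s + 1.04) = 2.7104*s^4 + 0.241*s^3 - 14.9912*s^2 + 0.0129999999999999*s + 2.2256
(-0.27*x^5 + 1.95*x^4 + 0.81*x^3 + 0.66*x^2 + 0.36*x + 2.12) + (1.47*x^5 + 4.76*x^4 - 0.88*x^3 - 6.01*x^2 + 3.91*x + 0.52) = 1.2*x^5 + 6.71*x^4 - 0.07*x^3 - 5.35*x^2 + 4.27*x + 2.64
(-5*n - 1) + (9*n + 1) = 4*n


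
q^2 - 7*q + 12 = (q - 4)*(q - 3)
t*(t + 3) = t^2 + 3*t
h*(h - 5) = h^2 - 5*h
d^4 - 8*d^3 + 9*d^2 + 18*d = d*(d - 6)*(d - 3)*(d + 1)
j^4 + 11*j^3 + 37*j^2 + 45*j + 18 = (j + 1)^2*(j + 3)*(j + 6)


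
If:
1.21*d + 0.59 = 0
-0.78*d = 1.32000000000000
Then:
No Solution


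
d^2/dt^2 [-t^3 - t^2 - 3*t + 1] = -6*t - 2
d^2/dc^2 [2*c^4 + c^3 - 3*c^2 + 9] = 24*c^2 + 6*c - 6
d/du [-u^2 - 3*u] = -2*u - 3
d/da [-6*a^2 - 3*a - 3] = -12*a - 3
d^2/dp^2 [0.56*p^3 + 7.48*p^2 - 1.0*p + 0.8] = 3.36*p + 14.96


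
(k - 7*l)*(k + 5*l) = k^2 - 2*k*l - 35*l^2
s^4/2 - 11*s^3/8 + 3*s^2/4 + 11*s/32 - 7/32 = (s/2 + 1/4)*(s - 7/4)*(s - 1)*(s - 1/2)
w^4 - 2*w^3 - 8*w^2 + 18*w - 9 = (w - 3)*(w - 1)^2*(w + 3)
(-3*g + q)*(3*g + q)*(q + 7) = -9*g^2*q - 63*g^2 + q^3 + 7*q^2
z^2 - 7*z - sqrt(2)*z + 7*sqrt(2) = (z - 7)*(z - sqrt(2))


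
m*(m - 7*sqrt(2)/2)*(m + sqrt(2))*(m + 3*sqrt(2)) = m^4 + sqrt(2)*m^3/2 - 22*m^2 - 21*sqrt(2)*m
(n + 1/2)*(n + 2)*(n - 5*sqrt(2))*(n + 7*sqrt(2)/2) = n^4 - 3*sqrt(2)*n^3/2 + 5*n^3/2 - 34*n^2 - 15*sqrt(2)*n^2/4 - 175*n/2 - 3*sqrt(2)*n/2 - 35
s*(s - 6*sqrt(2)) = s^2 - 6*sqrt(2)*s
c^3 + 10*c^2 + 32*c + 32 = (c + 2)*(c + 4)^2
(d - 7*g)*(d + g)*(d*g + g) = d^3*g - 6*d^2*g^2 + d^2*g - 7*d*g^3 - 6*d*g^2 - 7*g^3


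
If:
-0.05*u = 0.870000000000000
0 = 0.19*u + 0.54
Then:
No Solution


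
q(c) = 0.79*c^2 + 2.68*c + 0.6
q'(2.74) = 7.01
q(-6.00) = 12.96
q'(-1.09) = 0.96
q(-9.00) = 40.47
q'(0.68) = 3.75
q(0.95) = 3.86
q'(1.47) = 5.00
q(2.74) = 13.87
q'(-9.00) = -11.54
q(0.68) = 2.79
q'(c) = 1.58*c + 2.68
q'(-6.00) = -6.80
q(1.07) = 4.37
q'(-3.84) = -3.39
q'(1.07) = 4.37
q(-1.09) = -1.38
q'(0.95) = 4.18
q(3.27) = 17.81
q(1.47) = 6.25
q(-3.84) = 1.96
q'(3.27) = 7.85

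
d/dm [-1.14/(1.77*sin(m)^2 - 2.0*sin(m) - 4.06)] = (4.0356*sin(m) - 2.28)*cos(m)/(-1.77*sin(m)^2 + 2.0*sin(m) + 4.06)^2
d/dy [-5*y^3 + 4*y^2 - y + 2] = -15*y^2 + 8*y - 1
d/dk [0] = 0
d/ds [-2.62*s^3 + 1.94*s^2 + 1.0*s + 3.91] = -7.86*s^2 + 3.88*s + 1.0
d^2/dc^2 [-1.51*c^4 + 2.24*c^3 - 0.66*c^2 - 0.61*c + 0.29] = -18.12*c^2 + 13.44*c - 1.32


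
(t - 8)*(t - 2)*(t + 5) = t^3 - 5*t^2 - 34*t + 80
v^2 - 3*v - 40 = (v - 8)*(v + 5)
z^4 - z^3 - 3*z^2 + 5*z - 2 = (z - 1)^3*(z + 2)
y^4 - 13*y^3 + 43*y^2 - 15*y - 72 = (y - 8)*(y - 3)^2*(y + 1)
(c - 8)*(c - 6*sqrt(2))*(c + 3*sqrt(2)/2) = c^3 - 8*c^2 - 9*sqrt(2)*c^2/2 - 18*c + 36*sqrt(2)*c + 144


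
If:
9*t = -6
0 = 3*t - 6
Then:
No Solution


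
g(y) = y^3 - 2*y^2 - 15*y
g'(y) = 3*y^2 - 4*y - 15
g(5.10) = 4.13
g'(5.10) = 42.63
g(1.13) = -18.06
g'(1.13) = -15.69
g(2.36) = -33.39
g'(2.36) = -7.73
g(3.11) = -35.91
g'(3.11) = 1.58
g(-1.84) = 14.60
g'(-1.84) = 2.52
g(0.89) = -14.23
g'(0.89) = -16.18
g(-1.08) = 12.61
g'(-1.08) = -7.18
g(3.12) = -35.90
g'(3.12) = 1.72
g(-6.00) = -198.00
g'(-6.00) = 117.00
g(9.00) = 432.00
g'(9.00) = 192.00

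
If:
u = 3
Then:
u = 3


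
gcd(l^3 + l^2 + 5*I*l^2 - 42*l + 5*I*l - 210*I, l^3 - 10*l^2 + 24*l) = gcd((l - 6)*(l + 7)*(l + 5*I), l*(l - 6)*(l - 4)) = l - 6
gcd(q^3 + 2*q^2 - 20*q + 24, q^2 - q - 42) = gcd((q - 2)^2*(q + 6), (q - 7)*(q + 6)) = q + 6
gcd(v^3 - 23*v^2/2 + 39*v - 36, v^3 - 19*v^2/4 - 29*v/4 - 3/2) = v - 6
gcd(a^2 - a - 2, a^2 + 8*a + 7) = a + 1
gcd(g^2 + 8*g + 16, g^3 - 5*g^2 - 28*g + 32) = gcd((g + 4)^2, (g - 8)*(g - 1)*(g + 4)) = g + 4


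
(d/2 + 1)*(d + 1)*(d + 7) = d^3/2 + 5*d^2 + 23*d/2 + 7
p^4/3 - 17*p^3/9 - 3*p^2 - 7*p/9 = p*(p/3 + 1/3)*(p - 7)*(p + 1/3)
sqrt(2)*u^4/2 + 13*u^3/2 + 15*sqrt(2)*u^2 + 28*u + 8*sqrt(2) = (u/2 + sqrt(2))*(u + 2*sqrt(2))^2*(sqrt(2)*u + 1)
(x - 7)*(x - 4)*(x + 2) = x^3 - 9*x^2 + 6*x + 56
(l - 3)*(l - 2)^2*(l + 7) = l^4 - 33*l^2 + 100*l - 84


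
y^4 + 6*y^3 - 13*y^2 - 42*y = y*(y - 3)*(y + 2)*(y + 7)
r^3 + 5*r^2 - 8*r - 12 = (r - 2)*(r + 1)*(r + 6)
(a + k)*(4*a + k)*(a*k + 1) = 4*a^3*k + 5*a^2*k^2 + 4*a^2 + a*k^3 + 5*a*k + k^2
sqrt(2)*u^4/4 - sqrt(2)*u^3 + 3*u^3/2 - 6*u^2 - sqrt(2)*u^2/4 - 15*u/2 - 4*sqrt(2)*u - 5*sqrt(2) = (u/2 + sqrt(2)/2)*(u - 5)*(u + 2*sqrt(2))*(sqrt(2)*u/2 + sqrt(2)/2)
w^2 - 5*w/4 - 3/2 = (w - 2)*(w + 3/4)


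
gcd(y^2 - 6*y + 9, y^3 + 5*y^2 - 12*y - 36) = y - 3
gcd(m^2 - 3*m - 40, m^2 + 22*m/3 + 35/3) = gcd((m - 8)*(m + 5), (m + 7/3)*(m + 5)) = m + 5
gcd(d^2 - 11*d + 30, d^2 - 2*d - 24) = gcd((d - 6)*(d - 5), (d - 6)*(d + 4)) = d - 6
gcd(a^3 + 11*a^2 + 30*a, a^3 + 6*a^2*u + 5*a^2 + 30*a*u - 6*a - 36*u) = a + 6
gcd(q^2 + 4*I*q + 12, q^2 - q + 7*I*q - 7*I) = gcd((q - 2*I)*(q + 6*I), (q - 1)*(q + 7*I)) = 1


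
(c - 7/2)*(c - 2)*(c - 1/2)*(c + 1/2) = c^4 - 11*c^3/2 + 27*c^2/4 + 11*c/8 - 7/4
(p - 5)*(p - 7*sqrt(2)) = p^2 - 7*sqrt(2)*p - 5*p + 35*sqrt(2)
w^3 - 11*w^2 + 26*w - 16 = (w - 8)*(w - 2)*(w - 1)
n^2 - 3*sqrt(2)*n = n*(n - 3*sqrt(2))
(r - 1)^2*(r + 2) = r^3 - 3*r + 2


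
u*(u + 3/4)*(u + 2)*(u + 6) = u^4 + 35*u^3/4 + 18*u^2 + 9*u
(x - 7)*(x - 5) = x^2 - 12*x + 35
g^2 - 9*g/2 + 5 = (g - 5/2)*(g - 2)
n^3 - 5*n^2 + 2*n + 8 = (n - 4)*(n - 2)*(n + 1)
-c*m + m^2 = m*(-c + m)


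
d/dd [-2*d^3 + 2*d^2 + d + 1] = -6*d^2 + 4*d + 1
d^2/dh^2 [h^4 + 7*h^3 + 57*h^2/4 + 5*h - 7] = 12*h^2 + 42*h + 57/2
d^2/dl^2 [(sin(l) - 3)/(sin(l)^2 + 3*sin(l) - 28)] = (-sin(l)^5 + 15*sin(l)^4 - 139*sin(l)^3 + 261*sin(l)^2 - 418*sin(l) - 54)/(sin(l)^2 + 3*sin(l) - 28)^3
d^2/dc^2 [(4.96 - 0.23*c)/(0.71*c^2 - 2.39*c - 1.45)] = ((0.23*c - 4.96)*(1.42*c - 2.39)*(2.84*c - 4.78) + (0.9798*c - 8.1426)*(-0.71*c^2 + 2.39*c + 1.45))/(-0.71*c^2 + 2.39*c + 1.45)^3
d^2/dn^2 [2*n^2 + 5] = 4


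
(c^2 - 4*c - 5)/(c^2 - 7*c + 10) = (c + 1)/(c - 2)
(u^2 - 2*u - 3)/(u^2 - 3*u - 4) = (u - 3)/(u - 4)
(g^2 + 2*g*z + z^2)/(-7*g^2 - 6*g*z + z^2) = (g + z)/(-7*g + z)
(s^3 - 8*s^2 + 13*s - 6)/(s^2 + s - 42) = (s^2 - 2*s + 1)/(s + 7)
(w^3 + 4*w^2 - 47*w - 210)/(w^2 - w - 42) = w + 5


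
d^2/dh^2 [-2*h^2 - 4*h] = -4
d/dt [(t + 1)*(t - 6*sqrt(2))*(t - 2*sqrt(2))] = 3*t^2 - 16*sqrt(2)*t + 2*t - 8*sqrt(2) + 24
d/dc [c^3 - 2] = 3*c^2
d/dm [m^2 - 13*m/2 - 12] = 2*m - 13/2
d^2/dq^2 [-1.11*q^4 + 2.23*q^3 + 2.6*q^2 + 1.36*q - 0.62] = -13.32*q^2 + 13.38*q + 5.2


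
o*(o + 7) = o^2 + 7*o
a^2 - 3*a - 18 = (a - 6)*(a + 3)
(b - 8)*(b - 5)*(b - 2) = b^3 - 15*b^2 + 66*b - 80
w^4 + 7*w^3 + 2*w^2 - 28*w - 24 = (w - 2)*(w + 1)*(w + 2)*(w + 6)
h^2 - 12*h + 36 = (h - 6)^2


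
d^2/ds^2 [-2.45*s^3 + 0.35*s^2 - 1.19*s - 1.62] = 0.7 - 14.7*s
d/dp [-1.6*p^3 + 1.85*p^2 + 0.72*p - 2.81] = -4.8*p^2 + 3.7*p + 0.72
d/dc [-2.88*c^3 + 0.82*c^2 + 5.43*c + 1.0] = -8.64*c^2 + 1.64*c + 5.43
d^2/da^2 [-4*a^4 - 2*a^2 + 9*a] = -48*a^2 - 4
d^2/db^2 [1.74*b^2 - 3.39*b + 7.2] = 3.48000000000000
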